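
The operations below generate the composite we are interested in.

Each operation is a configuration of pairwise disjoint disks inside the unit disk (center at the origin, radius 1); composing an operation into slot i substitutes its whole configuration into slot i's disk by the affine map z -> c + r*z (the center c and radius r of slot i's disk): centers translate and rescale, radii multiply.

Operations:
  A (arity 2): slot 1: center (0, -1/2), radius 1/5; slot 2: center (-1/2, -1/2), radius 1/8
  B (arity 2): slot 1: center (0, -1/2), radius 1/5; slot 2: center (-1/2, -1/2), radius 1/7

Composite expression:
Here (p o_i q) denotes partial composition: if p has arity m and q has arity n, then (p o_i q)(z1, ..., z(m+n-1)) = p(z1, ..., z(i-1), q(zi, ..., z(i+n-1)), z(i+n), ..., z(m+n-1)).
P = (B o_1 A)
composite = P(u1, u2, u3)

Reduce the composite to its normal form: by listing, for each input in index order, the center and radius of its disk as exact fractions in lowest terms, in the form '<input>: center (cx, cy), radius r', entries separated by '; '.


u1: center (0, -3/5), radius 1/25; u2: center (-1/10, -3/5), radius 1/40; u3: center (-1/2, -1/2), radius 1/7

Affine substitution under B: radii multiply and u-centers shift.
u1 passes through 2 substitutions, ending at center (0, -3/5), radius 1/25
u2 passes through 2 substitutions, ending at center (-1/10, -3/5), radius 1/40
u3 passes through 1 substitution, ending at center (-1/2, -1/2), radius 1/7


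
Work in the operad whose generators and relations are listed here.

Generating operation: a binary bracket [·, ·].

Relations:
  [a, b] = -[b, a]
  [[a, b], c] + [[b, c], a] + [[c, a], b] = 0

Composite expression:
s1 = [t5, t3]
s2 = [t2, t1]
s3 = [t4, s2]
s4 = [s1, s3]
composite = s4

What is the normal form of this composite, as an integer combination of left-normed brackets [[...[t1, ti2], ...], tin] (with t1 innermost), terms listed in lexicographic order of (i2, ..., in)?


[[[[t1, t2], t4], t3], t5] - [[[[t1, t2], t4], t5], t3]

Left-normed coefficients sit on the t1-initial expansion words.
Composite bracket: [[t5, t3], [t4, [t2, t1]]]
Each bracket splits as ab - ba, giving 16 signed words (2^4 = 16).
Coefficients come from the t1-initial words:
  from t1t2t4t3t5, sign +1: term +[[[[t1, t2], t4], t3], t5]
  from t1t2t4t5t3, sign -1: term -[[[[t1, t2], t4], t5], t3]


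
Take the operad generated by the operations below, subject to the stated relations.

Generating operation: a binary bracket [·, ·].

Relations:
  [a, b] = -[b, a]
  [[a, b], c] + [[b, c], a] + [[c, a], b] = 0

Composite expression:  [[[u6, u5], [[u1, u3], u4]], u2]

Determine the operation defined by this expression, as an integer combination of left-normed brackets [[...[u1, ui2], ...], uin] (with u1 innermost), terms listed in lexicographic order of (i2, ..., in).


[[[[[u1, u3], u4], u5], u6], u2] - [[[[[u1, u3], u4], u6], u5], u2]

A multilinear Lie element is pinned by u1-initial words (u1 innermost).
Composite bracket: [[[u6, u5], [[u1, u3], u4]], u2]
Each bracket splits as ab - ba, giving 32 signed words (2^5 = 32).
Only words starting with u1 matter:
  word u1u3u4u5u6u2 has sign +1, contributing +[[[[[u1, u3], u4], u5], u6], u2]
  word u1u3u4u6u5u2 has sign -1, contributing -[[[[[u1, u3], u4], u6], u5], u2]


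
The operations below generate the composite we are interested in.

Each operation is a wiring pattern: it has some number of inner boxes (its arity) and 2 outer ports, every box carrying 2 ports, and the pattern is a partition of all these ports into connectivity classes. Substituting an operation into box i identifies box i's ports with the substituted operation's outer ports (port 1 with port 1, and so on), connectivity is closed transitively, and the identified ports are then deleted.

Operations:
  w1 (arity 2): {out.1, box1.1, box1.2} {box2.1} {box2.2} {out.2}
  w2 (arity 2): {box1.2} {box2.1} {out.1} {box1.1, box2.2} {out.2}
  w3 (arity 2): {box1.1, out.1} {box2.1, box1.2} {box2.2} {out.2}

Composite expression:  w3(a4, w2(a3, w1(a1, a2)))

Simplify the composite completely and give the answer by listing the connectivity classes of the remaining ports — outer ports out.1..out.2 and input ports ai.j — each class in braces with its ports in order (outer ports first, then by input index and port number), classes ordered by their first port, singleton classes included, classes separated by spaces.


{out.1, a4.1} {out.2} {a1.1, a1.2} {a2.1} {a2.2} {a3.1} {a3.2} {a4.2}

Substituting into w3 glues patterns; closure does the rest.
through w1, on inputs (a1, a2): {out.1, a1.1, a1.2} {out.2} {a2.1} {a2.2} (out.j = stage outer ports)
through w2, on inputs (a3, a1, a2): {out.1} {out.2} {a1.1, a1.2} {a2.1} {a2.2} {a3.1} {a3.2} (out.j = stage outer ports)
through w3, on inputs (a4, a3, a1, a2): {out.1, a4.1} {out.2} {a1.1, a1.2} {a2.1} {a2.2} {a3.1} {a3.2} {a4.2} (out.j = stage outer ports)


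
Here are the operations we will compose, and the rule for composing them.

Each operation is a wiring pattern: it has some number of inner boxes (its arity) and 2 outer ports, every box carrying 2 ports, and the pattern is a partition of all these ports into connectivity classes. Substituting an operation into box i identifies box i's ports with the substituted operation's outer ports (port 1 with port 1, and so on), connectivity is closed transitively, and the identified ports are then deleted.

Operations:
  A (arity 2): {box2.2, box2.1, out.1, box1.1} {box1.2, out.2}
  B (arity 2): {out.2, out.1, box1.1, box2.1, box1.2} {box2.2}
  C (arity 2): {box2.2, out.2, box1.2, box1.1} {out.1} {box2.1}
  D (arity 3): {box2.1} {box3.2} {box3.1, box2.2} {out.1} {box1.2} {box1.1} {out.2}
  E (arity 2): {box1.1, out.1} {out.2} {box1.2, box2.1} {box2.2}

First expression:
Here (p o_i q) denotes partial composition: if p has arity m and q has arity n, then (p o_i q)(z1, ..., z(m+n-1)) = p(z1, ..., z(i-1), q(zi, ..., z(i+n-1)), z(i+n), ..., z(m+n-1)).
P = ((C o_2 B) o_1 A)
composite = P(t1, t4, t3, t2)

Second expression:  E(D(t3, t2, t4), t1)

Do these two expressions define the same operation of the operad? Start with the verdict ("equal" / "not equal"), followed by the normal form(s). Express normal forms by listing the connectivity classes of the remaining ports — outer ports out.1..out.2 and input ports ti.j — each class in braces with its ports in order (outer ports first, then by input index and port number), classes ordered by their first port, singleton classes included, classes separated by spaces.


not equal — first {out.1} {out.2, t1.1, t1.2, t2.1, t3.1, t3.2, t4.1, t4.2} {t2.2}, second {out.1} {out.2} {t1.1} {t1.2} {t2.1} {t2.2, t4.1} {t3.1} {t3.2} {t4.2}

In normal form, the first expression is {out.1} {out.2, t1.1, t1.2, t2.1, t3.1, t3.2, t4.1, t4.2} {t2.2}
In normal form, the second expression is {out.1} {out.2} {t1.1} {t1.2} {t2.1} {t2.2, t4.1} {t3.1} {t3.2} {t4.2}
Distinct normal forms: not equal.


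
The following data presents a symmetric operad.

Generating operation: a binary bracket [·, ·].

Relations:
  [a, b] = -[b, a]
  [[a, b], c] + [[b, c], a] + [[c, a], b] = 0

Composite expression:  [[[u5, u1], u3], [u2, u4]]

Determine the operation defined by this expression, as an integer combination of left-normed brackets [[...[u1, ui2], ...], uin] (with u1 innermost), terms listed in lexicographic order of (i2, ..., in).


Left-normed coefficients sit on the u1-initial expansion words.
Composite bracket: [[[u5, u1], u3], [u2, u4]]
Full expansion: 16 signed words from ab - ba (2^4 = 16).
Keep just the words that open with u1:
  u1u5u3u2u4 (sign -1) contributes -[[[[u1, u5], u3], u2], u4]
  u1u5u3u4u2 (sign +1) contributes +[[[[u1, u5], u3], u4], u2]

-[[[[u1, u5], u3], u2], u4] + [[[[u1, u5], u3], u4], u2]


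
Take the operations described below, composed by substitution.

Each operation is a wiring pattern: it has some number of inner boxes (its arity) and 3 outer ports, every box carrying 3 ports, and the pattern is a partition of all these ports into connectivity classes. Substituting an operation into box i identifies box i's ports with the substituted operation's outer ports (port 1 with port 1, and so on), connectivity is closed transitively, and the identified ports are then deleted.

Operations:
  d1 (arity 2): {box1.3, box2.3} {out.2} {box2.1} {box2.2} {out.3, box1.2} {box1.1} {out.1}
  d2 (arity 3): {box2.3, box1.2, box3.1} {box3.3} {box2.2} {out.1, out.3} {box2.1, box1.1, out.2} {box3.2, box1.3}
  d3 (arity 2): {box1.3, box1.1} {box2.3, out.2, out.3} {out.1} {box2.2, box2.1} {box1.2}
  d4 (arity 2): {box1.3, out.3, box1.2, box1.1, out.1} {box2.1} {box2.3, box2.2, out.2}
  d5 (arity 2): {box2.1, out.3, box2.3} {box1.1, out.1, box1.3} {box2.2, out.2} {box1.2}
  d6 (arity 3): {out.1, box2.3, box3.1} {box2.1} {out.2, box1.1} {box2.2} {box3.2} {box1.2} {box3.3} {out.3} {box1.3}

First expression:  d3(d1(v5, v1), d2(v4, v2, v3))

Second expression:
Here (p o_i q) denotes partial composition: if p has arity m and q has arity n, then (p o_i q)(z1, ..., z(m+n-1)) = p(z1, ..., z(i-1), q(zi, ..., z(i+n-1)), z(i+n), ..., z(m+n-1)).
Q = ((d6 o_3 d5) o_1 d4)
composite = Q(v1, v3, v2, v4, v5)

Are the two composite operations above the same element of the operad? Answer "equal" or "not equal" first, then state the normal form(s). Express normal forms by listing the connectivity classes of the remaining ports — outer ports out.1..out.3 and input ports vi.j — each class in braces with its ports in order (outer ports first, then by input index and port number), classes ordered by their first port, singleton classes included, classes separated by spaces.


not equal; the first gives {out.1} {out.2, out.3, v2.1, v4.1} {v1.1} {v1.2} {v1.3, v5.3} {v2.2} {v2.3, v3.1, v4.2} {v3.2, v4.3} {v3.3} {v5.1} {v5.2} and the second {out.1, v2.3, v4.1, v4.3} {out.2, v1.1, v1.2, v1.3} {out.3} {v2.1} {v2.2} {v3.1} {v3.2, v3.3} {v4.2} {v5.1, v5.3} {v5.2}

In normal form, the first expression is {out.1} {out.2, out.3, v2.1, v4.1} {v1.1} {v1.2} {v1.3, v5.3} {v2.2} {v2.3, v3.1, v4.2} {v3.2, v4.3} {v3.3} {v5.1} {v5.2}
In normal form, the second expression is {out.1, v2.3, v4.1, v4.3} {out.2, v1.1, v1.2, v1.3} {out.3} {v2.1} {v2.2} {v3.1} {v3.2, v3.3} {v4.2} {v5.1, v5.3} {v5.2}
No match — not equal.


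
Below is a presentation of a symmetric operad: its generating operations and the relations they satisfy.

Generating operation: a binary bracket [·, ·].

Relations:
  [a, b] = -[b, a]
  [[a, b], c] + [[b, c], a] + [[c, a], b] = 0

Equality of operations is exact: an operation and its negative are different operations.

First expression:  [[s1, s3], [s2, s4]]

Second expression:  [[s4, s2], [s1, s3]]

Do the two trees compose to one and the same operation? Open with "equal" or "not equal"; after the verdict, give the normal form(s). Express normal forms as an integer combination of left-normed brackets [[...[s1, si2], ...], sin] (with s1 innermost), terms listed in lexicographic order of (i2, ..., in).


equal: each reduces to [[[s1, s3], s2], s4] - [[[s1, s3], s4], s2]

In normal form, the first expression is [[[s1, s3], s2], s4] - [[[s1, s3], s4], s2]
In normal form, the second expression is [[[s1, s3], s2], s4] - [[[s1, s3], s4], s2]
Identical normal forms: equal.


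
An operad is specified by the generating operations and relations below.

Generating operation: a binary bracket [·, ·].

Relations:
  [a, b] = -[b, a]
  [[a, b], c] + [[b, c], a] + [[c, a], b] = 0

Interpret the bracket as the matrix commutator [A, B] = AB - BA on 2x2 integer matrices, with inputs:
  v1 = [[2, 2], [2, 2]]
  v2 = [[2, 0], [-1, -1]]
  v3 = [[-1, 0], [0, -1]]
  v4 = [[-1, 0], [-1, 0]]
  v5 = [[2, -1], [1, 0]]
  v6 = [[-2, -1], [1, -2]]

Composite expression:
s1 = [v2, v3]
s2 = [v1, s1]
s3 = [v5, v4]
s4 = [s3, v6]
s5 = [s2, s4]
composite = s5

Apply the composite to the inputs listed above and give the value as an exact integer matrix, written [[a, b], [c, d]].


[v2, v3] = [[0, 0], [0, 0]]
[v1, [v2, v3]] = [[0, 0], [0, 0]]
[v5, v4] = [[1, -1], [1, -1]]
[[v5, v4], v6] = [[0, -2], [-2, 0]]
[[v1, [v2, v3]], [[v5, v4], v6]] = [[0, 0], [0, 0]]

[[0, 0], [0, 0]]


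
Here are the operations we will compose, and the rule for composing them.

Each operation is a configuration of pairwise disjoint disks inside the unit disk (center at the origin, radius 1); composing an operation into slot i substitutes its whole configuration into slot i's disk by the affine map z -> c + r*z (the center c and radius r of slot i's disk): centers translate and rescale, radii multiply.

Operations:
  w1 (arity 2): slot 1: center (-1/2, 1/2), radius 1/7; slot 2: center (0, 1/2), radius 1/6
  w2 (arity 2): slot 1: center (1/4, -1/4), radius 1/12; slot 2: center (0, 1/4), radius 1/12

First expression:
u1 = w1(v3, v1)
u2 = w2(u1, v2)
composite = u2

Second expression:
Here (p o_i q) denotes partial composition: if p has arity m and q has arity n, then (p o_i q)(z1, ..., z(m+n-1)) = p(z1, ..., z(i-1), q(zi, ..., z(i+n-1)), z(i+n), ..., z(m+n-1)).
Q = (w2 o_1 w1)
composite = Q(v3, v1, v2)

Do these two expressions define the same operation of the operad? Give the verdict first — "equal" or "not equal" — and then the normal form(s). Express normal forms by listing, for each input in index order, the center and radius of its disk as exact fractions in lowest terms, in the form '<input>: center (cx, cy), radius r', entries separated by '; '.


The first expression, normalized: v1: center (1/4, -5/24), radius 1/72; v2: center (0, 1/4), radius 1/12; v3: center (5/24, -5/24), radius 1/84
The second expression, normalized: v1: center (1/4, -5/24), radius 1/72; v2: center (0, 1/4), radius 1/12; v3: center (5/24, -5/24), radius 1/84
Identical normal forms: equal.

equal; the common form is v1: center (1/4, -5/24), radius 1/72; v2: center (0, 1/4), radius 1/12; v3: center (5/24, -5/24), radius 1/84


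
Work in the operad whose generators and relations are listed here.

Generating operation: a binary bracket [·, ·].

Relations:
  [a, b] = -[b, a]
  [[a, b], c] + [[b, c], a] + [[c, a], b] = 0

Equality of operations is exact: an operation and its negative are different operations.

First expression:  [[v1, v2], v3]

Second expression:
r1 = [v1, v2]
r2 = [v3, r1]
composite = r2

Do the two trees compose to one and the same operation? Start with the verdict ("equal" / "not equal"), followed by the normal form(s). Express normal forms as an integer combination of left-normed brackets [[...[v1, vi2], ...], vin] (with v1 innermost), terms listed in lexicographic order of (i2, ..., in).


not equal; first: [[v1, v2], v3]; second: -[[v1, v2], v3]

Normal form of the first expression: [[v1, v2], v3]
Normal form of the second expression: -[[v1, v2], v3]
The forms do not match — not equal.


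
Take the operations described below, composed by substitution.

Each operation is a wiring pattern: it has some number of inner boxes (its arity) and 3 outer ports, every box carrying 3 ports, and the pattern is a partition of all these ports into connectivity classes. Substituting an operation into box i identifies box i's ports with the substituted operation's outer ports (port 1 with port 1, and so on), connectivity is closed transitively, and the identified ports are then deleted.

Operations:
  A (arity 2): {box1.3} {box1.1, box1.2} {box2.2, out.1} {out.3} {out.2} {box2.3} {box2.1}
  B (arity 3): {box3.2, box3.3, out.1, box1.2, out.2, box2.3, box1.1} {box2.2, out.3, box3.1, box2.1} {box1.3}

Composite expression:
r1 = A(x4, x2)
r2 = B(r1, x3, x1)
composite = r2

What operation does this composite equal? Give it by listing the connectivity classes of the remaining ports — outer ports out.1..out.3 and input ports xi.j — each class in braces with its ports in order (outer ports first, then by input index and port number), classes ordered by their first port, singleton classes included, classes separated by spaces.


Connectivity passes through glued B-boundaries; trace each wire chain.
after A, the pattern on (x4, x2) reads {out.1, x2.2} {out.2} {out.3} {x2.1} {x2.3} {x4.1, x4.2} {x4.3} (out.j = its outer ports)
after B, the pattern on (x4, x2, x3, x1) reads {out.1, out.2, x1.2, x1.3, x2.2, x3.3} {out.3, x1.1, x3.1, x3.2} {x2.1} {x2.3} {x4.1, x4.2} {x4.3} (out.j = its outer ports)

{out.1, out.2, x1.2, x1.3, x2.2, x3.3} {out.3, x1.1, x3.1, x3.2} {x2.1} {x2.3} {x4.1, x4.2} {x4.3}


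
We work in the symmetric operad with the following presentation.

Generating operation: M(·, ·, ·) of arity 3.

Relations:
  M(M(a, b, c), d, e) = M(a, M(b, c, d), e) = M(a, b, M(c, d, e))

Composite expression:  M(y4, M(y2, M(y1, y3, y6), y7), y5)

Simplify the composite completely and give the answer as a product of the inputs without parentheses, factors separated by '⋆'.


y4 ⋆ y2 ⋆ y1 ⋆ y3 ⋆ y6 ⋆ y7 ⋆ y5

Every regrouping of M is equal, so read the y-inputs in written order.
M(y1, y3, y6) unparenthesizes to y1 ⋆ y3 ⋆ y6
M(y2, M(y1, y3, y6), y7) unparenthesizes to y2 ⋆ y1 ⋆ y3 ⋆ y6 ⋆ y7
M(y4, M(y2, M(y1, y3, y6), y7), y5) unparenthesizes to y4 ⋆ y2 ⋆ y1 ⋆ y3 ⋆ y6 ⋆ y7 ⋆ y5


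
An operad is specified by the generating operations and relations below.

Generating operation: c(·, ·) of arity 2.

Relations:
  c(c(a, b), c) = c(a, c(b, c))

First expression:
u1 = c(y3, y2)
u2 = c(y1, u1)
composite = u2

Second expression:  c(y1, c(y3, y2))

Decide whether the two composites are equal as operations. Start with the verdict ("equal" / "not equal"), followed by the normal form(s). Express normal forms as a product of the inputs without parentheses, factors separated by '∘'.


The first composite normalizes to y1 ∘ y3 ∘ y2
The second composite normalizes to y1 ∘ y3 ∘ y2
The normal forms match — equal.

equal: each reduces to y1 ∘ y3 ∘ y2


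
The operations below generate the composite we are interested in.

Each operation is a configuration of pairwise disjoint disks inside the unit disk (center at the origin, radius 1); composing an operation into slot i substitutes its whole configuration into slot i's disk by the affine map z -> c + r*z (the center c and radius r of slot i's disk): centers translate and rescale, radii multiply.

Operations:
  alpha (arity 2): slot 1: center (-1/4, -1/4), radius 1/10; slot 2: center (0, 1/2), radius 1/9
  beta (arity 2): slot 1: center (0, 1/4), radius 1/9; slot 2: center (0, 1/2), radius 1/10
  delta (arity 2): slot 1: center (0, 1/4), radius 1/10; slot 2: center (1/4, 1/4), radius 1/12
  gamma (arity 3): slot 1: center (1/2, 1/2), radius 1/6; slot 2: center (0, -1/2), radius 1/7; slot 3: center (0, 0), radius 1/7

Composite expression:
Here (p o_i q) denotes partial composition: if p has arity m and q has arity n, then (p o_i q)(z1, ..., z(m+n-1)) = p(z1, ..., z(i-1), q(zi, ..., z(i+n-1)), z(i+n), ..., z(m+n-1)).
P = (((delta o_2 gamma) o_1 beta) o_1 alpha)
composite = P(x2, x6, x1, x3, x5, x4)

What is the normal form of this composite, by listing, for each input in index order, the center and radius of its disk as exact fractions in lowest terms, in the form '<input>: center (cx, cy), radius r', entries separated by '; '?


x1: center (0, 3/10), radius 1/100; x2: center (-1/360, 49/180), radius 1/900; x3: center (7/24, 7/24), radius 1/72; x4: center (1/4, 1/4), radius 1/84; x5: center (1/4, 5/24), radius 1/84; x6: center (0, 101/360), radius 1/810


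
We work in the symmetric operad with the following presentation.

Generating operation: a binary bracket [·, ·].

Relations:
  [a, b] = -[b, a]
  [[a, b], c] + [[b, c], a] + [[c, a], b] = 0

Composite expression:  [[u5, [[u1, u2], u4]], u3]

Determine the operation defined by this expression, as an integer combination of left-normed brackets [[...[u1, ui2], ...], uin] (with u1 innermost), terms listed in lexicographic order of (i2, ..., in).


-[[[[u1, u2], u4], u5], u3]


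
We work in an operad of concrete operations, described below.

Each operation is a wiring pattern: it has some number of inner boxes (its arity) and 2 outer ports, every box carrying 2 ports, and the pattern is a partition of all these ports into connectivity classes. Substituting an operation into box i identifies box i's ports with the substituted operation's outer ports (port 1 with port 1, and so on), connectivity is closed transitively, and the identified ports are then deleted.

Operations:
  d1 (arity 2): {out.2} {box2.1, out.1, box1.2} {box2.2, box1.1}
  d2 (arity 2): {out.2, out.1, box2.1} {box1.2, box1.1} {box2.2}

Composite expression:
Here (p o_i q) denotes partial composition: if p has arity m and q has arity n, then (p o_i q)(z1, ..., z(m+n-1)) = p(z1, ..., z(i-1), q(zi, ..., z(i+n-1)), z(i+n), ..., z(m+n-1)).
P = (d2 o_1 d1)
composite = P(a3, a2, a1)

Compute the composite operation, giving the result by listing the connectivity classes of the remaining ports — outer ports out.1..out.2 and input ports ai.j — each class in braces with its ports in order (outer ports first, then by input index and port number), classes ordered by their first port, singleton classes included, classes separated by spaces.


{out.1, out.2, a1.1} {a1.2} {a2.1, a3.2} {a2.2, a3.1}

Reachability decides: close wires over d2-identified ports.
composing d1 on (a3, a2), with out.j its own outer ports: {out.1, a2.1, a3.2} {out.2} {a2.2, a3.1}
composing d2 on (a3, a2, a1), with out.j its own outer ports: {out.1, out.2, a1.1} {a1.2} {a2.1, a3.2} {a2.2, a3.1}


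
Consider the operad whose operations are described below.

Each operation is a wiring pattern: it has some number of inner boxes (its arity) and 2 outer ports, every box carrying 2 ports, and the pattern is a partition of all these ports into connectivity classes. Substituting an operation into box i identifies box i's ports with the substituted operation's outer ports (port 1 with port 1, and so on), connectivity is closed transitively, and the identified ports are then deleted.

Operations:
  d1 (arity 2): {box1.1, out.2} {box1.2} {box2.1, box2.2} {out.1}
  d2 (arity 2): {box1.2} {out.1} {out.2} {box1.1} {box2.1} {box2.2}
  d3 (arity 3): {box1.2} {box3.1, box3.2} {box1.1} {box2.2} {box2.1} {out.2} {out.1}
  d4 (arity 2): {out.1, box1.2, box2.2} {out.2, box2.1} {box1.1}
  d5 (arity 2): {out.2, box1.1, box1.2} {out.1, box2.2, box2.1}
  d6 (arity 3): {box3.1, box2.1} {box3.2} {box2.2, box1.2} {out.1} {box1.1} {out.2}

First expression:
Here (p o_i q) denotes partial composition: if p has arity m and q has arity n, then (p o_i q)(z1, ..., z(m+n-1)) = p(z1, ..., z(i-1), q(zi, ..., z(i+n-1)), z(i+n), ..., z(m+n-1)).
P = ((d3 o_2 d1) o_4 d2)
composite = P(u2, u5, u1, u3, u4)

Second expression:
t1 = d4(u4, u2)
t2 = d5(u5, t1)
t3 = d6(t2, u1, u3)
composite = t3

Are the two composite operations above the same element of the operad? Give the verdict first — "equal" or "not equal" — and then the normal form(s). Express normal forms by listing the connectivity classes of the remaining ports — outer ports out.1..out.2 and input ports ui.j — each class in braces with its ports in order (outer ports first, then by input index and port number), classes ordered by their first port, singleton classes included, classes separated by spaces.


not equal; first: {out.1} {out.2} {u1.1, u1.2} {u2.1} {u2.2} {u3.1} {u3.2} {u4.1} {u4.2} {u5.1} {u5.2}; second: {out.1} {out.2} {u1.1, u3.1} {u1.2, u5.1, u5.2} {u2.1, u2.2, u4.2} {u3.2} {u4.1}

In normal form, the first expression is {out.1} {out.2} {u1.1, u1.2} {u2.1} {u2.2} {u3.1} {u3.2} {u4.1} {u4.2} {u5.1} {u5.2}
In normal form, the second expression is {out.1} {out.2} {u1.1, u3.1} {u1.2, u5.1, u5.2} {u2.1, u2.2, u4.2} {u3.2} {u4.1}
The forms do not match — not equal.


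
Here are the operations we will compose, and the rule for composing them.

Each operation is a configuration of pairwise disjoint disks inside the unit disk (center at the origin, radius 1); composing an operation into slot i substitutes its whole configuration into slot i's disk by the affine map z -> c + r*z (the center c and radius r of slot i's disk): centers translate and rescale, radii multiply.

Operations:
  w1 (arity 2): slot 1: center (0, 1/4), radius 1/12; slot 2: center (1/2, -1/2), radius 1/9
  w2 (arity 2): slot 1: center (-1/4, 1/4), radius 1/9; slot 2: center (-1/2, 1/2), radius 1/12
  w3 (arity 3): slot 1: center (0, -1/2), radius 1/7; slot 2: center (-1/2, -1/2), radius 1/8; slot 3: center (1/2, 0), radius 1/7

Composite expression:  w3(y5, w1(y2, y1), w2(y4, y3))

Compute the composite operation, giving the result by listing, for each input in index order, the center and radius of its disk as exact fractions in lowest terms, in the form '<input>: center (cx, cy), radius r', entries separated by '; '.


y1: center (-7/16, -9/16), radius 1/72; y2: center (-1/2, -15/32), radius 1/96; y3: center (3/7, 1/14), radius 1/84; y4: center (13/28, 1/28), radius 1/63; y5: center (0, -1/2), radius 1/7

Nesting under w3 composes maps z -> c + r*z down each y-path.
tracing y5 down its 1-map path: center (0, -1/2), radius 1/7
tracing y2 down its 2-map path: center (-1/2, -15/32), radius 1/96
tracing y1 down its 2-map path: center (-7/16, -9/16), radius 1/72
tracing y4 down its 2-map path: center (13/28, 1/28), radius 1/63
tracing y3 down its 2-map path: center (3/7, 1/14), radius 1/84


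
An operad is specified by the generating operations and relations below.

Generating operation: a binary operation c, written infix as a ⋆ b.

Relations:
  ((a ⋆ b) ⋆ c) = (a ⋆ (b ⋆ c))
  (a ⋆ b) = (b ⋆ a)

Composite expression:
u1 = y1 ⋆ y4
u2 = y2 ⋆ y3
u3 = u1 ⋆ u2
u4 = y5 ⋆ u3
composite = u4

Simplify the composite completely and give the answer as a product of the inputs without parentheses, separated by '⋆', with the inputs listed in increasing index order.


y1 ⋆ y2 ⋆ y3 ⋆ y4 ⋆ y5


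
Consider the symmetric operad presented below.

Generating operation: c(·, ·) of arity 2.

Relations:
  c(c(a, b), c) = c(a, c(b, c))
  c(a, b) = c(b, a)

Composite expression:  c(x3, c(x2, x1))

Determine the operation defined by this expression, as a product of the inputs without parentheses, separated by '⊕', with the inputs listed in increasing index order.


x1 ⊕ x2 ⊕ x3

With c associative and commutative, the x-input set is all that matters.
c(x2, x1) flattens to x2 ⊕ x1
c(x3, c(x2, x1)) flattens to x3 ⊕ x2 ⊕ x1
commutativity sorts the factors: x1 ⊕ x2 ⊕ x3


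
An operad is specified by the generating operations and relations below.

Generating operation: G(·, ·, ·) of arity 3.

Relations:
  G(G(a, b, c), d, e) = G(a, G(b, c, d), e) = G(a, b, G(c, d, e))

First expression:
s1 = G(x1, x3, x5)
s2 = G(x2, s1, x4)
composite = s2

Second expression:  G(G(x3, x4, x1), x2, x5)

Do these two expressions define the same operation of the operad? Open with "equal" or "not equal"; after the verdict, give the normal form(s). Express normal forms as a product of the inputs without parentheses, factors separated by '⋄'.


The first expression, normalized: x2 ⋄ x1 ⋄ x3 ⋄ x5 ⋄ x4
The second expression, normalized: x3 ⋄ x4 ⋄ x1 ⋄ x2 ⋄ x5
The normal forms differ: not equal.

not equal; the first gives x2 ⋄ x1 ⋄ x3 ⋄ x5 ⋄ x4 and the second x3 ⋄ x4 ⋄ x1 ⋄ x2 ⋄ x5


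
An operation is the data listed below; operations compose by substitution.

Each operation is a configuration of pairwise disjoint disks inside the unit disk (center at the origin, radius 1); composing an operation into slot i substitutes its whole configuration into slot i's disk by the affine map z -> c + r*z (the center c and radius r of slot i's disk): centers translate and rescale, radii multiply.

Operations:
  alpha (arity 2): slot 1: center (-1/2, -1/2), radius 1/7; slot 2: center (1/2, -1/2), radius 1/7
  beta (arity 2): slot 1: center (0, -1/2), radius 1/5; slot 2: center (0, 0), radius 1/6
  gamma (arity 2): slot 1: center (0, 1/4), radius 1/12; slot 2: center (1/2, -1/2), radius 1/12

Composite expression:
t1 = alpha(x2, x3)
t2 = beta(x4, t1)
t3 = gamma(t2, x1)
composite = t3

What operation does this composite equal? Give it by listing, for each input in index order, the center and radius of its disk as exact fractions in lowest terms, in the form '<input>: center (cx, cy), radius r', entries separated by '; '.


x1: center (1/2, -1/2), radius 1/12; x2: center (-1/144, 35/144), radius 1/504; x3: center (1/144, 35/144), radius 1/504; x4: center (0, 5/24), radius 1/60

Affine substitution under gamma: radii multiply and x-centers shift.
input x4: composing its 2 substitution steps yields center (0, 5/24), radius 1/60
input x2: composing its 3 substitution steps yields center (-1/144, 35/144), radius 1/504
input x3: composing its 3 substitution steps yields center (1/144, 35/144), radius 1/504
input x1: composing its 1 substitution step yields center (1/2, -1/2), radius 1/12


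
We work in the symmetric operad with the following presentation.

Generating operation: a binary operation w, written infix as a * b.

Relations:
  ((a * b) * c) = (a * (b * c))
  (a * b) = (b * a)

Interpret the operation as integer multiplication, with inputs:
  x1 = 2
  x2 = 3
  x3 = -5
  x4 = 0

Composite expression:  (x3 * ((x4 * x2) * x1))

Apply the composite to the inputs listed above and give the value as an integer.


0

(x4 * x2) = 0
((x4 * x2) * x1) = 0
(x3 * ((x4 * x2) * x1)) = 0


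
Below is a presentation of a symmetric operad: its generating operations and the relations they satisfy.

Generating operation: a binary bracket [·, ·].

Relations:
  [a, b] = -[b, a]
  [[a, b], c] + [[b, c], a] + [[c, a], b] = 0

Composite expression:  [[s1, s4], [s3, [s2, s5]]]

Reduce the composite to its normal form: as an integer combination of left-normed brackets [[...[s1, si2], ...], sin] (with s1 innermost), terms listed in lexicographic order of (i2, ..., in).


-[[[[s1, s4], s2], s5], s3] + [[[[s1, s4], s3], s2], s5] - [[[[s1, s4], s3], s5], s2] + [[[[s1, s4], s5], s2], s3]

Antisymmetry and Jacobi reduce to s1-anchored left-normed brackets.
Composite bracket: [[s1, s4], [s3, [s2, s5]]]
Under [a, b] = ab - ba we get 16 signed associative words (2^4 = 16).
Keep just the words that open with s1:
  the word s1s4s2s5s3 carries sign -1 and contributes -[[[[s1, s4], s2], s5], s3]
  the word s1s4s3s2s5 carries sign +1 and contributes +[[[[s1, s4], s3], s2], s5]
  the word s1s4s3s5s2 carries sign -1 and contributes -[[[[s1, s4], s3], s5], s2]
  the word s1s4s5s2s3 carries sign +1 and contributes +[[[[s1, s4], s5], s2], s3]


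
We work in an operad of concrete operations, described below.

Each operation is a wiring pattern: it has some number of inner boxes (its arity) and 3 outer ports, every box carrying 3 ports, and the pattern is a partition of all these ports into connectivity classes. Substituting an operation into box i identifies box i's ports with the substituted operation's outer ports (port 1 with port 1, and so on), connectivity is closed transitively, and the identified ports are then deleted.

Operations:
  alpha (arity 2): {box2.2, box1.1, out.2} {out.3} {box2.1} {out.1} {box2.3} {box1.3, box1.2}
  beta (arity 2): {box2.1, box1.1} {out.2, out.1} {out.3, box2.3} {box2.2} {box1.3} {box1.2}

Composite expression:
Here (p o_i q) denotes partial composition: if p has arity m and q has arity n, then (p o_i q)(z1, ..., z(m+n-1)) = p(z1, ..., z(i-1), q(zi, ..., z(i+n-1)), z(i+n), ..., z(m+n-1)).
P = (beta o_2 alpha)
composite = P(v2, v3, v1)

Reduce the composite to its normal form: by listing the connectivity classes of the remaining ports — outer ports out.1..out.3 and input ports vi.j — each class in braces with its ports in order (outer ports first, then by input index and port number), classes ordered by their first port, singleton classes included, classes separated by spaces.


{out.1, out.2} {out.3} {v1.1} {v1.2, v3.1} {v1.3} {v2.1} {v2.2} {v2.3} {v3.2, v3.3}


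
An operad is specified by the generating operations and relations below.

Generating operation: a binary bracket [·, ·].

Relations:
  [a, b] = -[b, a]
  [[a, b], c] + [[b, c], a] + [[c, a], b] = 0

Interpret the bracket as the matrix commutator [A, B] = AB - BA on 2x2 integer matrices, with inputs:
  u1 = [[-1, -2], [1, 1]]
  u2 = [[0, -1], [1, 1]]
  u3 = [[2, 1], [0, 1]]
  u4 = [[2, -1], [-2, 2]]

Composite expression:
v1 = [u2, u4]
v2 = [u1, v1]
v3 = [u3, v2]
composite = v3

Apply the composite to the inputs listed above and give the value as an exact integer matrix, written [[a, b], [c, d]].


[u2, u4] = [[3, 1], [-2, -3]]
[u1, [u2, u4]] = [[3, 10], [2, -3]]
[u3, [u1, [u2, u4]]] = [[2, 4], [-2, -2]]

[[2, 4], [-2, -2]]


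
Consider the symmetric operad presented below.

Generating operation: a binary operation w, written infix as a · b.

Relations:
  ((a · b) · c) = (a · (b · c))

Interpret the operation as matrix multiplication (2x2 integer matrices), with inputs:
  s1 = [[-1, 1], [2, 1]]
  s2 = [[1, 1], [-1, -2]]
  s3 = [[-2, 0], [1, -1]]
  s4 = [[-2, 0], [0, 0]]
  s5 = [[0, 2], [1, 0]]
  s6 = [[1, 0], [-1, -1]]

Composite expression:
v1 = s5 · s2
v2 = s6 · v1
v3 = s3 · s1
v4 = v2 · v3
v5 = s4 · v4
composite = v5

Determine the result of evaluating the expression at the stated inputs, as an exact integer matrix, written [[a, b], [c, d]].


[[-16, -8], [0, 0]]

(s5 · s2) = [[-2, -4], [1, 1]]
(s6 · (s5 · s2)) = [[-2, -4], [1, 3]]
(s3 · s1) = [[2, -2], [-3, 0]]
((s6 · (s5 · s2)) · (s3 · s1)) = [[8, 4], [-7, -2]]
(s4 · ((s6 · (s5 · s2)) · (s3 · s1))) = [[-16, -8], [0, 0]]


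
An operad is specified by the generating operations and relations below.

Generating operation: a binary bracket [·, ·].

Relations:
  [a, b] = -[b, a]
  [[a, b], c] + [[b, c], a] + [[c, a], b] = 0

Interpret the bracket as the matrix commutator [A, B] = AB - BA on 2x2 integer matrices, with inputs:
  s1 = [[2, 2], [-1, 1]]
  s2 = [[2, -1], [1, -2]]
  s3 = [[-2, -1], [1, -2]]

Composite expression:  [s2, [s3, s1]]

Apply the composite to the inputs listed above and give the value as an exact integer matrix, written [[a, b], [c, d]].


[s3, s1] = [[-1, 1], [1, 1]]
[s2, [s3, s1]] = [[-2, 2], [-6, 2]]

[[-2, 2], [-6, 2]]


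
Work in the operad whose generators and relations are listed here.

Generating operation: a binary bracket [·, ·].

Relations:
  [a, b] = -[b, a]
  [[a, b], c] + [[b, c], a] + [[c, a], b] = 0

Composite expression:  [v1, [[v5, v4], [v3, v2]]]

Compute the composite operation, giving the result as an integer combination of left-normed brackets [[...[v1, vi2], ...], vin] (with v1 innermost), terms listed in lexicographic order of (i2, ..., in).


A multilinear Lie element is pinned by v1-initial words (v1 innermost).
Composite bracket: [v1, [[v5, v4], [v3, v2]]]
Under [a, b] = ab - ba we get 16 signed associative words (2^4 = 16).
Collect the words opening with v1:
  v1v2v3v4v5 appears with sign -1, giving the term -[[[[v1, v2], v3], v4], v5]
  v1v2v3v5v4 appears with sign +1, giving the term +[[[[v1, v2], v3], v5], v4]
  v1v3v2v4v5 appears with sign +1, giving the term +[[[[v1, v3], v2], v4], v5]
  v1v3v2v5v4 appears with sign -1, giving the term -[[[[v1, v3], v2], v5], v4]
  v1v4v5v2v3 appears with sign +1, giving the term +[[[[v1, v4], v5], v2], v3]
  v1v4v5v3v2 appears with sign -1, giving the term -[[[[v1, v4], v5], v3], v2]
  v1v5v4v2v3 appears with sign -1, giving the term -[[[[v1, v5], v4], v2], v3]
  v1v5v4v3v2 appears with sign +1, giving the term +[[[[v1, v5], v4], v3], v2]

-[[[[v1, v2], v3], v4], v5] + [[[[v1, v2], v3], v5], v4] + [[[[v1, v3], v2], v4], v5] - [[[[v1, v3], v2], v5], v4] + [[[[v1, v4], v5], v2], v3] - [[[[v1, v4], v5], v3], v2] - [[[[v1, v5], v4], v2], v3] + [[[[v1, v5], v4], v3], v2]


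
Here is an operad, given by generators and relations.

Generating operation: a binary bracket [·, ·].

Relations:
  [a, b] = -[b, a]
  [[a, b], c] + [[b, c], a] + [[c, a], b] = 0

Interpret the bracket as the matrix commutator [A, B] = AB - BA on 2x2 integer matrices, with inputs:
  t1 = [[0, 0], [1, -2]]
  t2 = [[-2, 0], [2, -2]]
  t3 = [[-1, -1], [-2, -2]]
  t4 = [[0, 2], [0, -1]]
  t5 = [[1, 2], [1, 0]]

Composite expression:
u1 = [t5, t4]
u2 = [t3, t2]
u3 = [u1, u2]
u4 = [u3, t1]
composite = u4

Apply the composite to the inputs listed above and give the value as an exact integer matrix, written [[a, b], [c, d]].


[t5, t4] = [[-2, 0], [1, 2]]
[t3, t2] = [[-2, 0], [-2, 2]]
[[t5, t4], [t3, t2]] = [[0, 0], [-12, 0]]
[[[t5, t4], [t3, t2]], t1] = [[0, 0], [-24, 0]]

[[0, 0], [-24, 0]]


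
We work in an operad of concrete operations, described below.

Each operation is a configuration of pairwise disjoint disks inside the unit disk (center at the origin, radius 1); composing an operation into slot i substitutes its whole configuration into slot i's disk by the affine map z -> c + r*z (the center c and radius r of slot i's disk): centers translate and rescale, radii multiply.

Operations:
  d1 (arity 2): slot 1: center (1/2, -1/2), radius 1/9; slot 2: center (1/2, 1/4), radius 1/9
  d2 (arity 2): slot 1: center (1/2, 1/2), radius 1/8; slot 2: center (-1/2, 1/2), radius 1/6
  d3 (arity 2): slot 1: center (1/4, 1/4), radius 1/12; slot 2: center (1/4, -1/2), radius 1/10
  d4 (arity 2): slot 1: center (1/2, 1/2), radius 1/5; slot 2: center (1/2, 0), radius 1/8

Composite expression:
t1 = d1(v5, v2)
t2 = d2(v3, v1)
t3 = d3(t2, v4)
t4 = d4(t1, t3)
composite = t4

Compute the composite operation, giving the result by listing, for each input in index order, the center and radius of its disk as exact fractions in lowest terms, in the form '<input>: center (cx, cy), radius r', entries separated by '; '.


v1: center (101/192, 7/192), radius 1/576; v2: center (3/5, 11/20), radius 1/45; v3: center (103/192, 7/192), radius 1/768; v4: center (17/32, -1/16), radius 1/80; v5: center (3/5, 2/5), radius 1/45

Follow each v-input down from d4: c' goes to c + r*c', radius to r*r'.
tracing v5 down its 2-map path: center (3/5, 2/5), radius 1/45
tracing v2 down its 2-map path: center (3/5, 11/20), radius 1/45
tracing v3 down its 3-map path: center (103/192, 7/192), radius 1/768
tracing v1 down its 3-map path: center (101/192, 7/192), radius 1/576
tracing v4 down its 2-map path: center (17/32, -1/16), radius 1/80


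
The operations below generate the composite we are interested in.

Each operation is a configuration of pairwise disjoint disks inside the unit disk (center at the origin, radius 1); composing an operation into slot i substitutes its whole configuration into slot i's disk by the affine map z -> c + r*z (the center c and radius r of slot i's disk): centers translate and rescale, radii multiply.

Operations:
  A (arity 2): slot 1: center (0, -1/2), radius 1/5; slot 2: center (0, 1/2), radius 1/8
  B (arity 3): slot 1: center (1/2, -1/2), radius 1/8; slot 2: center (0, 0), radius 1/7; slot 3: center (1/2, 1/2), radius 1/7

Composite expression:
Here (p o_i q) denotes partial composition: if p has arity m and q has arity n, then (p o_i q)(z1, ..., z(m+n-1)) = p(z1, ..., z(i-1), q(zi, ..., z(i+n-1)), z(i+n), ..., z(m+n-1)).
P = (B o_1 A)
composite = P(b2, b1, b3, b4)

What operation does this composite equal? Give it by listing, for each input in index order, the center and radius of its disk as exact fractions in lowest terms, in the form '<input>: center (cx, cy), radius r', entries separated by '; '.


b1: center (1/2, -7/16), radius 1/64; b2: center (1/2, -9/16), radius 1/40; b3: center (0, 0), radius 1/7; b4: center (1/2, 1/2), radius 1/7

Affine substitution under B: radii multiply and b-centers shift.
b2 passes through 2 substitutions, ending at center (1/2, -9/16), radius 1/40
b1 passes through 2 substitutions, ending at center (1/2, -7/16), radius 1/64
b3 passes through 1 substitution, ending at center (0, 0), radius 1/7
b4 passes through 1 substitution, ending at center (1/2, 1/2), radius 1/7


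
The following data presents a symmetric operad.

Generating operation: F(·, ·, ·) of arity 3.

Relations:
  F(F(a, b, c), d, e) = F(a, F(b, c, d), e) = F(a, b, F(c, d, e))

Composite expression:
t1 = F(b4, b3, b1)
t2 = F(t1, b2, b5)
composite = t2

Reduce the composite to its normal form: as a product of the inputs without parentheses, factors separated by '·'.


b4 · b3 · b1 · b2 · b5

Under associativity of F, the answer is the b's in reading order.
F(b4, b3, b1) flattens to b4 · b3 · b1
F(F(b4, b3, b1), b2, b5) flattens to b4 · b3 · b1 · b2 · b5
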